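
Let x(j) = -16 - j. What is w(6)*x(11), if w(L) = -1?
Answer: 27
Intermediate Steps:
w(6)*x(11) = -(-16 - 1*11) = -(-16 - 11) = -1*(-27) = 27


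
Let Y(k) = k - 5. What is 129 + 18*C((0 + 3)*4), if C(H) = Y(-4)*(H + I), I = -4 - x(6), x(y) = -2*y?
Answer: -3111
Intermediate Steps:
Y(k) = -5 + k
I = 8 (I = -4 - (-2)*6 = -4 - 1*(-12) = -4 + 12 = 8)
C(H) = -72 - 9*H (C(H) = (-5 - 4)*(H + 8) = -9*(8 + H) = -72 - 9*H)
129 + 18*C((0 + 3)*4) = 129 + 18*(-72 - 9*(0 + 3)*4) = 129 + 18*(-72 - 27*4) = 129 + 18*(-72 - 9*12) = 129 + 18*(-72 - 108) = 129 + 18*(-180) = 129 - 3240 = -3111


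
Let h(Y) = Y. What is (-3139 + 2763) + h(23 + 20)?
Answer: -333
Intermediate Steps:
(-3139 + 2763) + h(23 + 20) = (-3139 + 2763) + (23 + 20) = -376 + 43 = -333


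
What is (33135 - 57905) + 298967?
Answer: 274197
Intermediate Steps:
(33135 - 57905) + 298967 = -24770 + 298967 = 274197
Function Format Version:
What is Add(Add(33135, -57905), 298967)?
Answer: 274197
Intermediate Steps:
Add(Add(33135, -57905), 298967) = Add(-24770, 298967) = 274197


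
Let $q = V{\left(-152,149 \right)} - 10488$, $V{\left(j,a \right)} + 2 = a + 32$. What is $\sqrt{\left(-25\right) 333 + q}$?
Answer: $11 i \sqrt{154} \approx 136.51 i$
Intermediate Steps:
$V{\left(j,a \right)} = 30 + a$ ($V{\left(j,a \right)} = -2 + \left(a + 32\right) = -2 + \left(32 + a\right) = 30 + a$)
$q = -10309$ ($q = \left(30 + 149\right) - 10488 = 179 - 10488 = -10309$)
$\sqrt{\left(-25\right) 333 + q} = \sqrt{\left(-25\right) 333 - 10309} = \sqrt{-8325 - 10309} = \sqrt{-18634} = 11 i \sqrt{154}$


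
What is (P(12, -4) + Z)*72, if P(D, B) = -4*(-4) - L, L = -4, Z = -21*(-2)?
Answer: 4464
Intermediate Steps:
Z = 42 (Z = -1*(-42) = 42)
P(D, B) = 20 (P(D, B) = -4*(-4) - 1*(-4) = 16 + 4 = 20)
(P(12, -4) + Z)*72 = (20 + 42)*72 = 62*72 = 4464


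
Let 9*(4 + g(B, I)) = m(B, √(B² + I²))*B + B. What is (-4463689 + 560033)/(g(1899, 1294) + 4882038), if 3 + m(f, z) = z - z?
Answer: -975914/1220403 ≈ -0.79967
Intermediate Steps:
m(f, z) = -3 (m(f, z) = -3 + (z - z) = -3 + 0 = -3)
g(B, I) = -4 - 2*B/9 (g(B, I) = -4 + (-3*B + B)/9 = -4 + (-2*B)/9 = -4 - 2*B/9)
(-4463689 + 560033)/(g(1899, 1294) + 4882038) = (-4463689 + 560033)/((-4 - 2/9*1899) + 4882038) = -3903656/((-4 - 422) + 4882038) = -3903656/(-426 + 4882038) = -3903656/4881612 = -3903656*1/4881612 = -975914/1220403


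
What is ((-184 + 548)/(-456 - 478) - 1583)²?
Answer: 546775950249/218089 ≈ 2.5071e+6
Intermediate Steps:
((-184 + 548)/(-456 - 478) - 1583)² = (364/(-934) - 1583)² = (364*(-1/934) - 1583)² = (-182/467 - 1583)² = (-739443/467)² = 546775950249/218089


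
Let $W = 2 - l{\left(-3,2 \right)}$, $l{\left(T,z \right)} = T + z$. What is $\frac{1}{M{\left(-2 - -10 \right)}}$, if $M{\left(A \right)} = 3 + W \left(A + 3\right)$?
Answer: $\frac{1}{36} \approx 0.027778$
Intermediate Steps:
$W = 3$ ($W = 2 - \left(-3 + 2\right) = 2 - -1 = 2 + 1 = 3$)
$M{\left(A \right)} = 12 + 3 A$ ($M{\left(A \right)} = 3 + 3 \left(A + 3\right) = 3 + 3 \left(3 + A\right) = 3 + \left(9 + 3 A\right) = 12 + 3 A$)
$\frac{1}{M{\left(-2 - -10 \right)}} = \frac{1}{12 + 3 \left(-2 - -10\right)} = \frac{1}{12 + 3 \left(-2 + 10\right)} = \frac{1}{12 + 3 \cdot 8} = \frac{1}{12 + 24} = \frac{1}{36}$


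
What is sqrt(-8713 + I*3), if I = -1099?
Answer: I*sqrt(12010) ≈ 109.59*I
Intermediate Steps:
sqrt(-8713 + I*3) = sqrt(-8713 - 1099*3) = sqrt(-8713 - 3297) = sqrt(-12010) = I*sqrt(12010)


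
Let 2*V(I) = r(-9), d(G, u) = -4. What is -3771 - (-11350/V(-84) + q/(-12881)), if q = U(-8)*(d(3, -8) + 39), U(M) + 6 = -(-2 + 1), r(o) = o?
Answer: -729568534/115929 ≈ -6293.2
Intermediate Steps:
U(M) = -5 (U(M) = -6 - (-2 + 1) = -6 - 1*(-1) = -6 + 1 = -5)
V(I) = -9/2 (V(I) = (1/2)*(-9) = -9/2)
q = -175 (q = -5*(-4 + 39) = -5*35 = -175)
-3771 - (-11350/V(-84) + q/(-12881)) = -3771 - (-11350/(-9/2) - 175/(-12881)) = -3771 - (-11350*(-2/9) - 175*(-1/12881)) = -3771 - (22700/9 + 175/12881) = -3771 - 1*292400275/115929 = -3771 - 292400275/115929 = -729568534/115929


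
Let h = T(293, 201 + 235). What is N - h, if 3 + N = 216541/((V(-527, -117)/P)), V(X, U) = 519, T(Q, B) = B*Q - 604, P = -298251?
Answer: -21549853028/173 ≈ -1.2457e+8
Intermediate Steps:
T(Q, B) = -604 + B*Q
h = 127144 (h = -604 + (201 + 235)*293 = -604 + 436*293 = -604 + 127748 = 127144)
N = -21527857116/173 (N = -3 + 216541/((519/(-298251))) = -3 + 216541/((519*(-1/298251))) = -3 + 216541/(-173/99417) = -3 + 216541*(-99417/173) = -3 - 21527856597/173 = -21527857116/173 ≈ -1.2444e+8)
N - h = -21527857116/173 - 1*127144 = -21527857116/173 - 127144 = -21549853028/173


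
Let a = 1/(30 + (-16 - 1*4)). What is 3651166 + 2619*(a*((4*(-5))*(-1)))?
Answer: 3656404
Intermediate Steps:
a = ⅒ (a = 1/(30 + (-16 - 4)) = 1/(30 - 20) = 1/10 = ⅒ ≈ 0.10000)
3651166 + 2619*(a*((4*(-5))*(-1))) = 3651166 + 2619*(((4*(-5))*(-1))/10) = 3651166 + 2619*((-20*(-1))/10) = 3651166 + 2619*((⅒)*20) = 3651166 + 2619*2 = 3651166 + 5238 = 3656404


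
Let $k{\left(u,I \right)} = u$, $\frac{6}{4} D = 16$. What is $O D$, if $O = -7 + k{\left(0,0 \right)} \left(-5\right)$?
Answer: $- \frac{224}{3} \approx -74.667$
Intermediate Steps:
$D = \frac{32}{3}$ ($D = \frac{2}{3} \cdot 16 = \frac{32}{3} \approx 10.667$)
$O = -7$ ($O = -7 + 0 \left(-5\right) = -7 + 0 = -7$)
$O D = \left(-7\right) \frac{32}{3} = - \frac{224}{3}$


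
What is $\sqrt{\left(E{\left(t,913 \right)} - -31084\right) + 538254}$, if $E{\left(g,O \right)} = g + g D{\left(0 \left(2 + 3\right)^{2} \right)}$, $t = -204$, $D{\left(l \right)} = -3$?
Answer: $\sqrt{569746} \approx 754.82$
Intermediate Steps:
$E{\left(g,O \right)} = - 2 g$ ($E{\left(g,O \right)} = g + g \left(-3\right) = g - 3 g = - 2 g$)
$\sqrt{\left(E{\left(t,913 \right)} - -31084\right) + 538254} = \sqrt{\left(\left(-2\right) \left(-204\right) - -31084\right) + 538254} = \sqrt{\left(408 + 31084\right) + 538254} = \sqrt{31492 + 538254} = \sqrt{569746}$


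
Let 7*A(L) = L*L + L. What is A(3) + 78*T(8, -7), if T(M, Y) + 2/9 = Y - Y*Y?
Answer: -92056/21 ≈ -4383.6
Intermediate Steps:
T(M, Y) = -2/9 + Y - Y² (T(M, Y) = -2/9 + (Y - Y*Y) = -2/9 + (Y - Y²) = -2/9 + Y - Y²)
A(L) = L/7 + L²/7 (A(L) = (L*L + L)/7 = (L² + L)/7 = (L + L²)/7 = L/7 + L²/7)
A(3) + 78*T(8, -7) = (⅐)*3*(1 + 3) + 78*(-2/9 - 7 - 1*(-7)²) = (⅐)*3*4 + 78*(-2/9 - 7 - 1*49) = 12/7 + 78*(-2/9 - 7 - 49) = 12/7 + 78*(-506/9) = 12/7 - 13156/3 = -92056/21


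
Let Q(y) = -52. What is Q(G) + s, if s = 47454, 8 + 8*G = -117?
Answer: 47402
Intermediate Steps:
G = -125/8 (G = -1 + (⅛)*(-117) = -1 - 117/8 = -125/8 ≈ -15.625)
Q(G) + s = -52 + 47454 = 47402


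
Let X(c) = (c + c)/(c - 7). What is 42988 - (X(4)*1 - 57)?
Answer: 129143/3 ≈ 43048.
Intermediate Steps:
X(c) = 2*c/(-7 + c) (X(c) = (2*c)/(-7 + c) = 2*c/(-7 + c))
42988 - (X(4)*1 - 57) = 42988 - ((2*4/(-7 + 4))*1 - 57) = 42988 - ((2*4/(-3))*1 - 57) = 42988 - ((2*4*(-⅓))*1 - 57) = 42988 - (-8/3*1 - 57) = 42988 - (-8/3 - 57) = 42988 - 1*(-179/3) = 42988 + 179/3 = 129143/3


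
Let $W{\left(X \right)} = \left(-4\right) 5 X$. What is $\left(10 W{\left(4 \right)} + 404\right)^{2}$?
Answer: $156816$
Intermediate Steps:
$W{\left(X \right)} = - 20 X$
$\left(10 W{\left(4 \right)} + 404\right)^{2} = \left(10 \left(\left(-20\right) 4\right) + 404\right)^{2} = \left(10 \left(-80\right) + 404\right)^{2} = \left(-800 + 404\right)^{2} = \left(-396\right)^{2} = 156816$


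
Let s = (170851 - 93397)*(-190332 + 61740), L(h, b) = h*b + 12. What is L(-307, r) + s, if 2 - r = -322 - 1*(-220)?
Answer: -9959996684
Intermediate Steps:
r = 104 (r = 2 - (-322 - 1*(-220)) = 2 - (-322 + 220) = 2 - 1*(-102) = 2 + 102 = 104)
L(h, b) = 12 + b*h (L(h, b) = b*h + 12 = 12 + b*h)
s = -9959964768 (s = 77454*(-128592) = -9959964768)
L(-307, r) + s = (12 + 104*(-307)) - 9959964768 = (12 - 31928) - 9959964768 = -31916 - 9959964768 = -9959996684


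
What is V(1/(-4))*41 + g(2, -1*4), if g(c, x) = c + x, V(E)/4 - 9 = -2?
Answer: 1146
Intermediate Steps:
V(E) = 28 (V(E) = 36 + 4*(-2) = 36 - 8 = 28)
V(1/(-4))*41 + g(2, -1*4) = 28*41 + (2 - 1*4) = 1148 + (2 - 4) = 1148 - 2 = 1146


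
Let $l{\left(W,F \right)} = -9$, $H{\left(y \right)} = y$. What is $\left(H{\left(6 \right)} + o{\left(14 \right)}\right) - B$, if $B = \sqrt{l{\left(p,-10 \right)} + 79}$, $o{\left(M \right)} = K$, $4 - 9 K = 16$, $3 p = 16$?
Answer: $\frac{14}{3} - \sqrt{70} \approx -3.6999$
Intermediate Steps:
$p = \frac{16}{3}$ ($p = \frac{1}{3} \cdot 16 = \frac{16}{3} \approx 5.3333$)
$K = - \frac{4}{3}$ ($K = \frac{4}{9} - \frac{16}{9} = - \frac{4}{3} \approx -1.3333$)
$o{\left(M \right)} = - \frac{4}{3}$
$B = \sqrt{70}$ ($B = \sqrt{-9 + 79} = \sqrt{70} \approx 8.3666$)
$\left(H{\left(6 \right)} + o{\left(14 \right)}\right) - B = \left(6 - \frac{4}{3}\right) - \sqrt{70} = \frac{14}{3} - \sqrt{70}$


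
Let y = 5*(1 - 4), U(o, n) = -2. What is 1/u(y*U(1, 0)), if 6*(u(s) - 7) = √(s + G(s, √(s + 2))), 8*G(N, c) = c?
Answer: 1/(7 + √(30 + √2/2)/6) ≈ 0.12621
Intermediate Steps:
G(N, c) = c/8
y = -15 (y = 5*(-3) = -15)
u(s) = 7 + √(s + √(2 + s)/8)/6 (u(s) = 7 + √(s + √(s + 2)/8)/6 = 7 + √(s + √(2 + s)/8)/6)
1/u(y*U(1, 0)) = 1/(7 + √(2*√(2 - 15*(-2)) + 16*(-15*(-2)))/24) = 1/(7 + √(2*√(2 + 30) + 16*30)/24) = 1/(7 + √(2*√32 + 480)/24) = 1/(7 + √(2*(4*√2) + 480)/24) = 1/(7 + √(8*√2 + 480)/24) = 1/(7 + √(480 + 8*√2)/24)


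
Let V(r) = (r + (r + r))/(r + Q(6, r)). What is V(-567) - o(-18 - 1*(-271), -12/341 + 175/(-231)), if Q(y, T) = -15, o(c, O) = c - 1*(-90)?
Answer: -65975/194 ≈ -340.08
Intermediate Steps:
o(c, O) = 90 + c (o(c, O) = c + 90 = 90 + c)
V(r) = 3*r/(-15 + r) (V(r) = (r + (r + r))/(r - 15) = (r + 2*r)/(-15 + r) = (3*r)/(-15 + r) = 3*r/(-15 + r))
V(-567) - o(-18 - 1*(-271), -12/341 + 175/(-231)) = 3*(-567)/(-15 - 567) - (90 + (-18 - 1*(-271))) = 3*(-567)/(-582) - (90 + (-18 + 271)) = 3*(-567)*(-1/582) - (90 + 253) = 567/194 - 1*343 = 567/194 - 343 = -65975/194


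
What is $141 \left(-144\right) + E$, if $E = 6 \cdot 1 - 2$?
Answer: $-20300$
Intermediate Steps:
$E = 4$ ($E = 6 - 2 = 4$)
$141 \left(-144\right) + E = 141 \left(-144\right) + 4 = -20304 + 4 = -20300$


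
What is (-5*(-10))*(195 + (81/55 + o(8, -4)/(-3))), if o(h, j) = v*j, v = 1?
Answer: 326380/33 ≈ 9890.3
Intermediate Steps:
o(h, j) = j (o(h, j) = 1*j = j)
(-5*(-10))*(195 + (81/55 + o(8, -4)/(-3))) = (-5*(-10))*(195 + (81/55 - 4/(-3))) = 50*(195 + (81*(1/55) - 4*(-⅓))) = 50*(195 + (81/55 + 4/3)) = 50*(195 + 463/165) = 50*(32638/165) = 326380/33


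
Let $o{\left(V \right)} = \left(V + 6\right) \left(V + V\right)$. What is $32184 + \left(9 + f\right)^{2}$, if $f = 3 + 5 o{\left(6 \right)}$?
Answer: $568008$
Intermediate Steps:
$o{\left(V \right)} = 2 V \left(6 + V\right)$ ($o{\left(V \right)} = \left(6 + V\right) 2 V = 2 V \left(6 + V\right)$)
$f = 723$ ($f = 3 + 5 \cdot 2 \cdot 6 \left(6 + 6\right) = 3 + 5 \cdot 2 \cdot 6 \cdot 12 = 3 + 5 \cdot 144 = 3 + 720 = 723$)
$32184 + \left(9 + f\right)^{2} = 32184 + \left(9 + 723\right)^{2} = 32184 + 732^{2} = 32184 + 535824 = 568008$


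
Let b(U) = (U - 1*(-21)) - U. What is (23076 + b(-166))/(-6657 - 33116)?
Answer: -23097/39773 ≈ -0.58072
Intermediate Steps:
b(U) = 21 (b(U) = (U + 21) - U = (21 + U) - U = 21)
(23076 + b(-166))/(-6657 - 33116) = (23076 + 21)/(-6657 - 33116) = 23097/(-39773) = 23097*(-1/39773) = -23097/39773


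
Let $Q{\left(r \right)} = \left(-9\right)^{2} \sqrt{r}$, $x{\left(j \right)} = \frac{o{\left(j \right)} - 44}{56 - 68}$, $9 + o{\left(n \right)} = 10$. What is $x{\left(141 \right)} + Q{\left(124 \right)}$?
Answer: $\frac{43}{12} + 162 \sqrt{31} \approx 905.56$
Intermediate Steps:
$o{\left(n \right)} = 1$ ($o{\left(n \right)} = -9 + 10 = 1$)
$x{\left(j \right)} = \frac{43}{12}$ ($x{\left(j \right)} = \frac{1 - 44}{56 - 68} = - \frac{43}{-12} = \left(-43\right) \left(- \frac{1}{12}\right) = \frac{43}{12}$)
$Q{\left(r \right)} = 81 \sqrt{r}$
$x{\left(141 \right)} + Q{\left(124 \right)} = \frac{43}{12} + 81 \sqrt{124} = \frac{43}{12} + 81 \cdot 2 \sqrt{31} = \frac{43}{12} + 162 \sqrt{31}$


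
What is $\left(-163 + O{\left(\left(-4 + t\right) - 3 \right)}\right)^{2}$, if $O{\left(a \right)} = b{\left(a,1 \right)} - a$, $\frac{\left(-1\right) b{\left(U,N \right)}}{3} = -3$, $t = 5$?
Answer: $23104$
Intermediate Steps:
$b{\left(U,N \right)} = 9$ ($b{\left(U,N \right)} = \left(-3\right) \left(-3\right) = 9$)
$O{\left(a \right)} = 9 - a$
$\left(-163 + O{\left(\left(-4 + t\right) - 3 \right)}\right)^{2} = \left(-163 + \left(9 - \left(\left(-4 + 5\right) - 3\right)\right)\right)^{2} = \left(-163 + \left(9 - \left(1 - 3\right)\right)\right)^{2} = \left(-163 + \left(9 - -2\right)\right)^{2} = \left(-163 + \left(9 + 2\right)\right)^{2} = \left(-163 + 11\right)^{2} = \left(-152\right)^{2} = 23104$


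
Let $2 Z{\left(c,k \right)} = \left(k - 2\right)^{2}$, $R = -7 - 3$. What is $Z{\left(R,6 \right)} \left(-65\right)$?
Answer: $-520$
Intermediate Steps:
$R = -10$ ($R = -7 - 3 = -10$)
$Z{\left(c,k \right)} = \frac{\left(-2 + k\right)^{2}}{2}$ ($Z{\left(c,k \right)} = \frac{\left(k - 2\right)^{2}}{2} = \frac{\left(-2 + k\right)^{2}}{2}$)
$Z{\left(R,6 \right)} \left(-65\right) = \frac{\left(-2 + 6\right)^{2}}{2} \left(-65\right) = \frac{4^{2}}{2} \left(-65\right) = \frac{1}{2} \cdot 16 \left(-65\right) = 8 \left(-65\right) = -520$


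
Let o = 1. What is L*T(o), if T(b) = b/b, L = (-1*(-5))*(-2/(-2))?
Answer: 5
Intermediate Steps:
L = 5 (L = 5*(-2*(-½)) = 5*1 = 5)
T(b) = 1
L*T(o) = 5*1 = 5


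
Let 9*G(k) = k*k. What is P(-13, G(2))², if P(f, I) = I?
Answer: 16/81 ≈ 0.19753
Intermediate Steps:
G(k) = k²/9 (G(k) = (k*k)/9 = k²/9)
P(-13, G(2))² = ((⅑)*2²)² = ((⅑)*4)² = (4/9)² = 16/81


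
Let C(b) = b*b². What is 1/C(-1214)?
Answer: -1/1789188344 ≈ -5.5891e-10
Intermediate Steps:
C(b) = b³
1/C(-1214) = 1/((-1214)³) = 1/(-1789188344) = -1/1789188344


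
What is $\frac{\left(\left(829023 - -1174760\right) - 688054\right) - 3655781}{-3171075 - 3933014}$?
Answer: $\frac{2340052}{7104089} \approx 0.3294$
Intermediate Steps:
$\frac{\left(\left(829023 - -1174760\right) - 688054\right) - 3655781}{-3171075 - 3933014} = \frac{\left(\left(829023 + 1174760\right) - 688054\right) - 3655781}{-7104089} = \left(\left(2003783 - 688054\right) - 3655781\right) \left(- \frac{1}{7104089}\right) = \left(1315729 - 3655781\right) \left(- \frac{1}{7104089}\right) = \left(-2340052\right) \left(- \frac{1}{7104089}\right) = \frac{2340052}{7104089}$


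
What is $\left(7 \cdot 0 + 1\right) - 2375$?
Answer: $-2374$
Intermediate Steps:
$\left(7 \cdot 0 + 1\right) - 2375 = \left(0 + 1\right) - 2375 = 1 - 2375 = -2374$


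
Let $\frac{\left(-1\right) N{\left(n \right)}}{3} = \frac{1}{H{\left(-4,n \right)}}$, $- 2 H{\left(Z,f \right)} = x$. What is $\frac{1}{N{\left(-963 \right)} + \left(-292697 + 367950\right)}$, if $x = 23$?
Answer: $\frac{23}{1730825} \approx 1.3288 \cdot 10^{-5}$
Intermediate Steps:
$H{\left(Z,f \right)} = - \frac{23}{2}$ ($H{\left(Z,f \right)} = \left(- \frac{1}{2}\right) 23 = - \frac{23}{2}$)
$N{\left(n \right)} = \frac{6}{23}$ ($N{\left(n \right)} = - \frac{3}{- \frac{23}{2}} = \left(-3\right) \left(- \frac{2}{23}\right) = \frac{6}{23}$)
$\frac{1}{N{\left(-963 \right)} + \left(-292697 + 367950\right)} = \frac{1}{\frac{6}{23} + \left(-292697 + 367950\right)} = \frac{1}{\frac{6}{23} + 75253} = \frac{1}{\frac{1730825}{23}} = \frac{23}{1730825}$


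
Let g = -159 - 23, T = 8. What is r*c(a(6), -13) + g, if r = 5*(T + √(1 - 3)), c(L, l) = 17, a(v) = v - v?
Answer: 498 + 85*I*√2 ≈ 498.0 + 120.21*I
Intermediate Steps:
a(v) = 0
g = -182
r = 40 + 5*I*√2 (r = 5*(8 + √(1 - 3)) = 5*(8 + √(-2)) = 5*(8 + I*√2) = 40 + 5*I*√2 ≈ 40.0 + 7.0711*I)
r*c(a(6), -13) + g = (40 + 5*I*√2)*17 - 182 = (680 + 85*I*√2) - 182 = 498 + 85*I*√2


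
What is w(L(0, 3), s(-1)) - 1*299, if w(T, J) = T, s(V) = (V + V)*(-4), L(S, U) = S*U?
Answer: -299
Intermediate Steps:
s(V) = -8*V (s(V) = (2*V)*(-4) = -8*V)
w(L(0, 3), s(-1)) - 1*299 = 0*3 - 1*299 = 0 - 299 = -299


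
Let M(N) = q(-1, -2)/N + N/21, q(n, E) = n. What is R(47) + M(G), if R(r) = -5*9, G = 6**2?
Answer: -10915/252 ≈ -43.313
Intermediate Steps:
G = 36
R(r) = -45
M(N) = -1/N + N/21
R(47) + M(G) = -45 + (-1/36 + (1/21)*36) = -45 + (-1*1/36 + 12/7) = -45 + (-1/36 + 12/7) = -45 + 425/252 = -10915/252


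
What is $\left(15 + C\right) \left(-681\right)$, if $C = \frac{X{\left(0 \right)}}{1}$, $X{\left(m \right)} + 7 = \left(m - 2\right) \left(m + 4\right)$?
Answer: $0$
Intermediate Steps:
$X{\left(m \right)} = -7 + \left(-2 + m\right) \left(4 + m\right)$ ($X{\left(m \right)} = -7 + \left(m - 2\right) \left(m + 4\right) = -7 + \left(-2 + m\right) \left(4 + m\right)$)
$C = -15$ ($C = \frac{-15 + 0^{2} + 2 \cdot 0}{1} = \left(-15 + 0 + 0\right) 1 = \left(-15\right) 1 = -15$)
$\left(15 + C\right) \left(-681\right) = \left(15 - 15\right) \left(-681\right) = 0 \left(-681\right) = 0$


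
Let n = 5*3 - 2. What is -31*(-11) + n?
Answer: 354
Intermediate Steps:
n = 13 (n = 15 - 2 = 13)
-31*(-11) + n = -31*(-11) + 13 = 341 + 13 = 354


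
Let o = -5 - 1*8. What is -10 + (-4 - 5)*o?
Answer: 107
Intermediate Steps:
o = -13 (o = -5 - 8 = -13)
-10 + (-4 - 5)*o = -10 + (-4 - 5)*(-13) = -10 - 9*(-13) = -10 + 117 = 107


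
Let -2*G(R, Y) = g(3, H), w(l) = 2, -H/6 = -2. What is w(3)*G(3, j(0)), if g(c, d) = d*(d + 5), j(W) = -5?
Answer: -204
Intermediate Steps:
H = 12 (H = -6*(-2) = 12)
g(c, d) = d*(5 + d)
G(R, Y) = -102 (G(R, Y) = -6*(5 + 12) = -6*17 = -½*204 = -102)
w(3)*G(3, j(0)) = 2*(-102) = -204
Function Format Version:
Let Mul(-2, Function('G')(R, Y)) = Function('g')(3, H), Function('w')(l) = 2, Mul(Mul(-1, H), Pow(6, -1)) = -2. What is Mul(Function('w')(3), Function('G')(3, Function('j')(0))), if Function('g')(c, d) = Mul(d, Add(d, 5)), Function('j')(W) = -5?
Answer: -204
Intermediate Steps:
H = 12 (H = Mul(-6, -2) = 12)
Function('g')(c, d) = Mul(d, Add(5, d))
Function('G')(R, Y) = -102 (Function('G')(R, Y) = Mul(Rational(-1, 2), Mul(12, Add(5, 12))) = Mul(Rational(-1, 2), Mul(12, 17)) = Mul(Rational(-1, 2), 204) = -102)
Mul(Function('w')(3), Function('G')(3, Function('j')(0))) = Mul(2, -102) = -204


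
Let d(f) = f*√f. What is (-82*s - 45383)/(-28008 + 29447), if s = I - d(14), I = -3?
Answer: -45137/1439 + 1148*√14/1439 ≈ -28.382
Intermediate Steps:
d(f) = f^(3/2)
s = -3 - 14*√14 (s = -3 - 14^(3/2) = -3 - 14*√14 ≈ -55.383)
(-82*s - 45383)/(-28008 + 29447) = (-82*(-3 - 14*√14) - 45383)/(-28008 + 29447) = ((246 + 1148*√14) - 45383)/1439 = (-45137 + 1148*√14)*(1/1439) = -45137/1439 + 1148*√14/1439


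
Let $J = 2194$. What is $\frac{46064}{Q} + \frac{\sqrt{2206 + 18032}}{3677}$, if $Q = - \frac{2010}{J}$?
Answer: $- \frac{50532208}{1005} + \frac{\sqrt{20238}}{3677} \approx -50281.0$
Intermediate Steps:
$Q = - \frac{1005}{1097}$ ($Q = - \frac{2010}{2194} = \left(-2010\right) \frac{1}{2194} = - \frac{1005}{1097} \approx -0.91613$)
$\frac{46064}{Q} + \frac{\sqrt{2206 + 18032}}{3677} = \frac{46064}{- \frac{1005}{1097}} + \frac{\sqrt{2206 + 18032}}{3677} = 46064 \left(- \frac{1097}{1005}\right) + \sqrt{20238} \cdot \frac{1}{3677} = - \frac{50532208}{1005} + \frac{\sqrt{20238}}{3677}$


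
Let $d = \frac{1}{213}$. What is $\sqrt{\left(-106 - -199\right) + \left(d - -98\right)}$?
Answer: $\frac{2 \sqrt{2166423}}{213} \approx 13.82$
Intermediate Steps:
$d = \frac{1}{213} \approx 0.0046948$
$\sqrt{\left(-106 - -199\right) + \left(d - -98\right)} = \sqrt{\left(-106 - -199\right) + \left(\frac{1}{213} - -98\right)} = \sqrt{\left(-106 + 199\right) + \left(\frac{1}{213} + 98\right)} = \sqrt{93 + \frac{20875}{213}} = \sqrt{\frac{40684}{213}} = \frac{2 \sqrt{2166423}}{213}$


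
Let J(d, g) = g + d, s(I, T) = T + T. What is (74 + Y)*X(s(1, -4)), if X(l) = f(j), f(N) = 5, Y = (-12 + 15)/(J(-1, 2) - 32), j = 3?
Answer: 11455/31 ≈ 369.52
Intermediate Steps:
s(I, T) = 2*T
J(d, g) = d + g
Y = -3/31 (Y = (-12 + 15)/((-1 + 2) - 32) = 3/(1 - 32) = 3/(-31) = 3*(-1/31) = -3/31 ≈ -0.096774)
X(l) = 5
(74 + Y)*X(s(1, -4)) = (74 - 3/31)*5 = (2291/31)*5 = 11455/31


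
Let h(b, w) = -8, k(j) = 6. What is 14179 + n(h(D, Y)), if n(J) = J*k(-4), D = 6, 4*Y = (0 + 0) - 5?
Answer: 14131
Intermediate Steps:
Y = -5/4 (Y = ((0 + 0) - 5)/4 = (0 - 5)/4 = (1/4)*(-5) = -5/4 ≈ -1.2500)
n(J) = 6*J (n(J) = J*6 = 6*J)
14179 + n(h(D, Y)) = 14179 + 6*(-8) = 14179 - 48 = 14131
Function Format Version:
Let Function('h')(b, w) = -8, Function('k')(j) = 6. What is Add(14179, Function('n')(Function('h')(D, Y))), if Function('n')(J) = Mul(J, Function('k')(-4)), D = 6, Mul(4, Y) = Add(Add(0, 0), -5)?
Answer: 14131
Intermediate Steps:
Y = Rational(-5, 4) (Y = Mul(Rational(1, 4), Add(Add(0, 0), -5)) = Mul(Rational(1, 4), Add(0, -5)) = Mul(Rational(1, 4), -5) = Rational(-5, 4) ≈ -1.2500)
Function('n')(J) = Mul(6, J) (Function('n')(J) = Mul(J, 6) = Mul(6, J))
Add(14179, Function('n')(Function('h')(D, Y))) = Add(14179, Mul(6, -8)) = Add(14179, -48) = 14131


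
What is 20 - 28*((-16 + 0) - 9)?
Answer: 720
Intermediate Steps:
20 - 28*((-16 + 0) - 9) = 20 - 28*(-16 - 9) = 20 - 28*(-25) = 20 + 700 = 720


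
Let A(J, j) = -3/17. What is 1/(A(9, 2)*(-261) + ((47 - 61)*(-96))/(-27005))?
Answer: 459085/21122067 ≈ 0.021735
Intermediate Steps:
A(J, j) = -3/17 (A(J, j) = -3*1/17 = -3/17)
1/(A(9, 2)*(-261) + ((47 - 61)*(-96))/(-27005)) = 1/(-3/17*(-261) + ((47 - 61)*(-96))/(-27005)) = 1/(783/17 - 14*(-96)*(-1/27005)) = 1/(783/17 + 1344*(-1/27005)) = 1/(783/17 - 1344/27005) = 1/(21122067/459085) = 459085/21122067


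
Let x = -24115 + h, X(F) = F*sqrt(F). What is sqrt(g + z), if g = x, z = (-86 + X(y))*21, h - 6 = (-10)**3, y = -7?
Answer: sqrt(-26915 - 147*I*sqrt(7)) ≈ 1.185 - 164.06*I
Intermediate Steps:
X(F) = F**(3/2)
h = -994 (h = 6 + (-10)**3 = 6 - 1000 = -994)
z = -1806 - 147*I*sqrt(7) (z = (-86 + (-7)**(3/2))*21 = (-86 - 7*I*sqrt(7))*21 = -1806 - 147*I*sqrt(7) ≈ -1806.0 - 388.93*I)
x = -25109 (x = -24115 - 994 = -25109)
g = -25109
sqrt(g + z) = sqrt(-25109 + (-1806 - 147*I*sqrt(7))) = sqrt(-26915 - 147*I*sqrt(7))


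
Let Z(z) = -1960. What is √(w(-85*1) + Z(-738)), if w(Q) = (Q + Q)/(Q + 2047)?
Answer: I*√209590105/327 ≈ 44.273*I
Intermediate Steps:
w(Q) = 2*Q/(2047 + Q) (w(Q) = (2*Q)/(2047 + Q) = 2*Q/(2047 + Q))
√(w(-85*1) + Z(-738)) = √(2*(-85*1)/(2047 - 85*1) - 1960) = √(2*(-85)/(2047 - 85) - 1960) = √(2*(-85)/1962 - 1960) = √(2*(-85)*(1/1962) - 1960) = √(-85/981 - 1960) = √(-1922845/981) = I*√209590105/327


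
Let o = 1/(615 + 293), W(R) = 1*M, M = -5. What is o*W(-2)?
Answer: -5/908 ≈ -0.0055066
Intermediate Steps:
W(R) = -5 (W(R) = 1*(-5) = -5)
o = 1/908 ≈ 0.0011013
o*W(-2) = (1/908)*(-5) = -5/908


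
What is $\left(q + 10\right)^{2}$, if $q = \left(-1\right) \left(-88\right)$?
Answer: $9604$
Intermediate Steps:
$q = 88$
$\left(q + 10\right)^{2} = \left(88 + 10\right)^{2} = 98^{2} = 9604$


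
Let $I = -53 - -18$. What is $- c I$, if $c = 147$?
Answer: $5145$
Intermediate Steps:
$I = -35$ ($I = -53 + 18 = -35$)
$- c I = - 147 \left(-35\right) = \left(-1\right) \left(-5145\right) = 5145$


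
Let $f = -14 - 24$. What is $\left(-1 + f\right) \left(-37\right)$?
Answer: $1443$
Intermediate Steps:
$f = -38$
$\left(-1 + f\right) \left(-37\right) = \left(-1 - 38\right) \left(-37\right) = \left(-39\right) \left(-37\right) = 1443$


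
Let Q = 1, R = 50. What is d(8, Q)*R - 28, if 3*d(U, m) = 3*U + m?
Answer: 1166/3 ≈ 388.67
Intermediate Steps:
d(U, m) = U + m/3 (d(U, m) = (3*U + m)/3 = (m + 3*U)/3 = U + m/3)
d(8, Q)*R - 28 = (8 + (⅓)*1)*50 - 28 = (8 + ⅓)*50 - 28 = (25/3)*50 - 28 = 1250/3 - 28 = 1166/3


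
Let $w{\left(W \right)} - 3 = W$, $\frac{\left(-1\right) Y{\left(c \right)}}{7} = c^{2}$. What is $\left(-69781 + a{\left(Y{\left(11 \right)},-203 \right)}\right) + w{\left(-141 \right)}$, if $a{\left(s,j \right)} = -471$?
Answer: $-70390$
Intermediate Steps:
$Y{\left(c \right)} = - 7 c^{2}$
$w{\left(W \right)} = 3 + W$
$\left(-69781 + a{\left(Y{\left(11 \right)},-203 \right)}\right) + w{\left(-141 \right)} = \left(-69781 - 471\right) + \left(3 - 141\right) = -70252 - 138 = -70390$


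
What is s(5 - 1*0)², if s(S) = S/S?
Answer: 1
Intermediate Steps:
s(S) = 1
s(5 - 1*0)² = 1² = 1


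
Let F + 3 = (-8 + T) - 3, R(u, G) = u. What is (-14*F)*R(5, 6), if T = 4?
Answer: 700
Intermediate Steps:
F = -10 (F = -3 + ((-8 + 4) - 3) = -3 + (-4 - 3) = -3 - 7 = -10)
(-14*F)*R(5, 6) = -14*(-10)*5 = 140*5 = 700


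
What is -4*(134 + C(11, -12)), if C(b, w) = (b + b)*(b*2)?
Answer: -2472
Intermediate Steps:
C(b, w) = 4*b² (C(b, w) = (2*b)*(2*b) = 4*b²)
-4*(134 + C(11, -12)) = -4*(134 + 4*11²) = -4*(134 + 4*121) = -4*(134 + 484) = -4*618 = -2472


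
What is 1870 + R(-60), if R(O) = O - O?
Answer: 1870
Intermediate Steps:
R(O) = 0
1870 + R(-60) = 1870 + 0 = 1870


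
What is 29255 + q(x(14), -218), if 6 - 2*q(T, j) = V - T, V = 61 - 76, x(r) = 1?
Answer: 29266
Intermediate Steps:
V = -15
q(T, j) = 21/2 + T/2 (q(T, j) = 3 - (-15 - T)/2 = 3 + (15/2 + T/2) = 21/2 + T/2)
29255 + q(x(14), -218) = 29255 + (21/2 + (½)*1) = 29255 + (21/2 + ½) = 29255 + 11 = 29266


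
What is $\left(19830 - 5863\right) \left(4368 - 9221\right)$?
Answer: $-67781851$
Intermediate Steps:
$\left(19830 - 5863\right) \left(4368 - 9221\right) = 13967 \left(4368 + \left(-9217 + \left(-150 + 146\right)\right)\right) = 13967 \left(4368 - 9221\right) = 13967 \left(-4853\right) = -67781851$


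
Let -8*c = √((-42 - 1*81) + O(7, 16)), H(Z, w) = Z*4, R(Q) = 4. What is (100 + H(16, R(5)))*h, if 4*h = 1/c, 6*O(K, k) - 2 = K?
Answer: 328*I*√6/27 ≈ 29.757*I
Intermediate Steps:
O(K, k) = ⅓ + K/6
H(Z, w) = 4*Z
c = -9*I*√6/16 (c = -√((-42 - 1*81) + (⅓ + (⅙)*7))/8 = -√((-42 - 81) + (⅓ + 7/6))/8 = -√(-123 + 3/2)/8 = -9*I*√6/16 ≈ -1.3778*I)
h = 2*I*√6/27 (h = 1/(4*((-9*I*√6/16))) = (8*I*√6/27)/4 = 2*I*√6/27 ≈ 0.18144*I)
(100 + H(16, R(5)))*h = (100 + 4*16)*(2*I*√6/27) = (100 + 64)*(2*I*√6/27) = 164*(2*I*√6/27) = 328*I*√6/27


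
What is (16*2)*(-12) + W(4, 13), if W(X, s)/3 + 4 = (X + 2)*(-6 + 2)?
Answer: -468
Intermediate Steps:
W(X, s) = -36 - 12*X (W(X, s) = -12 + 3*((X + 2)*(-6 + 2)) = -12 + 3*((2 + X)*(-4)) = -12 + 3*(-8 - 4*X) = -12 + (-24 - 12*X) = -36 - 12*X)
(16*2)*(-12) + W(4, 13) = (16*2)*(-12) + (-36 - 12*4) = 32*(-12) + (-36 - 48) = -384 - 84 = -468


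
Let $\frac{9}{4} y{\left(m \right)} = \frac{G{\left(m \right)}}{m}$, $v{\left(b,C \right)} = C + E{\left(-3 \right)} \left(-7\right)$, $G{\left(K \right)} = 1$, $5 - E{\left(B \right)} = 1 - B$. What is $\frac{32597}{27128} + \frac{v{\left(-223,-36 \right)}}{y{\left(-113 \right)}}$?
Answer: $\frac{296616239}{27128} \approx 10934.0$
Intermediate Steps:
$E{\left(B \right)} = 4 + B$ ($E{\left(B \right)} = 5 - \left(1 - B\right) = 5 + \left(-1 + B\right) = 4 + B$)
$v{\left(b,C \right)} = -7 + C$ ($v{\left(b,C \right)} = C + \left(4 - 3\right) \left(-7\right) = C + 1 \left(-7\right) = C - 7 = -7 + C$)
$y{\left(m \right)} = \frac{4}{9 m}$ ($y{\left(m \right)} = \frac{4 \cdot 1 \frac{1}{m}}{9} = \frac{4}{9 m}$)
$\frac{32597}{27128} + \frac{v{\left(-223,-36 \right)}}{y{\left(-113 \right)}} = \frac{32597}{27128} + \frac{-7 - 36}{\frac{4}{9} \frac{1}{-113}} = 32597 \cdot \frac{1}{27128} - \frac{43}{\frac{4}{9} \left(- \frac{1}{113}\right)} = \frac{32597}{27128} - \frac{43}{- \frac{4}{1017}} = \frac{32597}{27128} - - \frac{43731}{4} = \frac{32597}{27128} + \frac{43731}{4} = \frac{296616239}{27128}$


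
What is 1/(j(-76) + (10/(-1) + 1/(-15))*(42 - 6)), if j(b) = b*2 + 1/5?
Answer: -5/2571 ≈ -0.0019448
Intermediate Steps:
j(b) = ⅕ + 2*b (j(b) = 2*b + ⅕ = ⅕ + 2*b)
1/(j(-76) + (10/(-1) + 1/(-15))*(42 - 6)) = 1/((⅕ + 2*(-76)) + (10/(-1) + 1/(-15))*(42 - 6)) = 1/((⅕ - 152) + (10*(-1) + 1*(-1/15))*36) = 1/(-759/5 + (-10 - 1/15)*36) = 1/(-759/5 - 151/15*36) = 1/(-759/5 - 1812/5) = 1/(-2571/5) = -5/2571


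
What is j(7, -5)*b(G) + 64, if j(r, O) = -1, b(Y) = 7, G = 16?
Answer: 57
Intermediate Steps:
j(7, -5)*b(G) + 64 = -1*7 + 64 = -7 + 64 = 57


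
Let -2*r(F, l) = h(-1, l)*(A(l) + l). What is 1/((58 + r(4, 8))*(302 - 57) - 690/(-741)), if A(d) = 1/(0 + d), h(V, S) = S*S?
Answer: -247/12223800 ≈ -2.0206e-5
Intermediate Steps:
h(V, S) = S**2
A(d) = 1/d
r(F, l) = -l**2*(l + 1/l)/2 (r(F, l) = -l**2*(1/l + l)/2 = -l**2*(l + 1/l)/2)
1/((58 + r(4, 8))*(302 - 57) - 690/(-741)) = 1/((58 - 1/2*8*(1 + 8**2))*(302 - 57) - 690/(-741)) = 1/((58 - 1/2*8*(1 + 64))*245 - 690*(-1/741)) = 1/((58 - 1/2*8*65)*245 + 230/247) = 1/((58 - 260)*245 + 230/247) = 1/(-202*245 + 230/247) = 1/(-49490 + 230/247) = 1/(-12223800/247) = -247/12223800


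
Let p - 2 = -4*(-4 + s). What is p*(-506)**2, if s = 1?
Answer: 3584504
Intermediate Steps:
p = 14 (p = 2 - 4*(-4 + 1) = 2 - 4*(-3) = 2 + 12 = 14)
p*(-506)**2 = 14*(-506)**2 = 14*256036 = 3584504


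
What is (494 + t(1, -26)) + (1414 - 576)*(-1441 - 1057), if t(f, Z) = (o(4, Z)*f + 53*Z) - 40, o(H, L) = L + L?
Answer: -2094300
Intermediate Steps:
o(H, L) = 2*L
t(f, Z) = -40 + 53*Z + 2*Z*f (t(f, Z) = ((2*Z)*f + 53*Z) - 40 = (2*Z*f + 53*Z) - 40 = (53*Z + 2*Z*f) - 40 = -40 + 53*Z + 2*Z*f)
(494 + t(1, -26)) + (1414 - 576)*(-1441 - 1057) = (494 + (-40 + 53*(-26) + 2*(-26)*1)) + (1414 - 576)*(-1441 - 1057) = (494 + (-40 - 1378 - 52)) + 838*(-2498) = (494 - 1470) - 2093324 = -976 - 2093324 = -2094300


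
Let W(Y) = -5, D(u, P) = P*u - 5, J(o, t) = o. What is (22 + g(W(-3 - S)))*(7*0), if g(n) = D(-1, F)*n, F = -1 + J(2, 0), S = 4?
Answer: 0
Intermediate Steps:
F = 1 (F = -1 + 2 = 1)
D(u, P) = -5 + P*u
g(n) = -6*n (g(n) = (-5 + 1*(-1))*n = (-5 - 1)*n = -6*n)
(22 + g(W(-3 - S)))*(7*0) = (22 - 6*(-5))*(7*0) = (22 + 30)*0 = 52*0 = 0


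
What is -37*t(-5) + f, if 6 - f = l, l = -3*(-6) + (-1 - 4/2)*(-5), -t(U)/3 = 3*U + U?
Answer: -2247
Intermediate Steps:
t(U) = -12*U (t(U) = -3*(3*U + U) = -12*U)
l = 33 (l = 18 + (-1 - 4*½)*(-5) = 18 + (-1 - 2)*(-5) = 18 - 3*(-5) = 18 + 15 = 33)
f = -27 (f = 6 - 1*33 = 6 - 33 = -27)
-37*t(-5) + f = -(-444)*(-5) - 27 = -37*60 - 27 = -2220 - 27 = -2247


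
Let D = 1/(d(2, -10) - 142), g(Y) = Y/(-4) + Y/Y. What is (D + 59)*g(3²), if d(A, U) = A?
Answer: -8259/112 ≈ -73.741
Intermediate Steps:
g(Y) = 1 - Y/4 (g(Y) = Y*(-¼) + 1 = -Y/4 + 1 = 1 - Y/4)
D = -1/140 (D = 1/(2 - 142) = 1/(-140) = -1/140 ≈ -0.0071429)
(D + 59)*g(3²) = (-1/140 + 59)*(1 - ¼*3²) = 8259*(1 - ¼*9)/140 = 8259*(1 - 9/4)/140 = (8259/140)*(-5/4) = -8259/112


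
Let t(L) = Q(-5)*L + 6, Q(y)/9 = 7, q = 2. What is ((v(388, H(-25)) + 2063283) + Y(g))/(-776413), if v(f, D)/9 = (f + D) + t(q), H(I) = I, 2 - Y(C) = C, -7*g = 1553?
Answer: -14475733/5434891 ≈ -2.6635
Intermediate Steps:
g = -1553/7 (g = -1/7*1553 = -1553/7 ≈ -221.86)
Y(C) = 2 - C
Q(y) = 63 (Q(y) = 9*7 = 63)
t(L) = 6 + 63*L (t(L) = 63*L + 6 = 6 + 63*L)
v(f, D) = 1188 + 9*D + 9*f (v(f, D) = 9*((f + D) + (6 + 63*2)) = 9*((D + f) + (6 + 126)) = 9*((D + f) + 132) = 9*(132 + D + f) = 1188 + 9*D + 9*f)
((v(388, H(-25)) + 2063283) + Y(g))/(-776413) = (((1188 + 9*(-25) + 9*388) + 2063283) + (2 - 1*(-1553/7)))/(-776413) = (((1188 - 225 + 3492) + 2063283) + (2 + 1553/7))*(-1/776413) = ((4455 + 2063283) + 1567/7)*(-1/776413) = (2067738 + 1567/7)*(-1/776413) = (14475733/7)*(-1/776413) = -14475733/5434891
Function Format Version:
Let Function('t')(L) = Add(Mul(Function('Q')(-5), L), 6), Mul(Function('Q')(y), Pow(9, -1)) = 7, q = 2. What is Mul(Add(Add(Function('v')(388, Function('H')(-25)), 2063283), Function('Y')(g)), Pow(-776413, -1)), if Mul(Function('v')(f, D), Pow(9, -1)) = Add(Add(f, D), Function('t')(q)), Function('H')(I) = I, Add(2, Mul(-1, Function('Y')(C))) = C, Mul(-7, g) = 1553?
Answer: Rational(-14475733, 5434891) ≈ -2.6635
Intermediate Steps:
g = Rational(-1553, 7) (g = Mul(Rational(-1, 7), 1553) = Rational(-1553, 7) ≈ -221.86)
Function('Y')(C) = Add(2, Mul(-1, C))
Function('Q')(y) = 63 (Function('Q')(y) = Mul(9, 7) = 63)
Function('t')(L) = Add(6, Mul(63, L)) (Function('t')(L) = Add(Mul(63, L), 6) = Add(6, Mul(63, L)))
Function('v')(f, D) = Add(1188, Mul(9, D), Mul(9, f)) (Function('v')(f, D) = Mul(9, Add(Add(f, D), Add(6, Mul(63, 2)))) = Mul(9, Add(Add(D, f), Add(6, 126))) = Mul(9, Add(Add(D, f), 132)) = Mul(9, Add(132, D, f)) = Add(1188, Mul(9, D), Mul(9, f)))
Mul(Add(Add(Function('v')(388, Function('H')(-25)), 2063283), Function('Y')(g)), Pow(-776413, -1)) = Mul(Add(Add(Add(1188, Mul(9, -25), Mul(9, 388)), 2063283), Add(2, Mul(-1, Rational(-1553, 7)))), Pow(-776413, -1)) = Mul(Add(Add(Add(1188, -225, 3492), 2063283), Add(2, Rational(1553, 7))), Rational(-1, 776413)) = Mul(Add(Add(4455, 2063283), Rational(1567, 7)), Rational(-1, 776413)) = Mul(Add(2067738, Rational(1567, 7)), Rational(-1, 776413)) = Mul(Rational(14475733, 7), Rational(-1, 776413)) = Rational(-14475733, 5434891)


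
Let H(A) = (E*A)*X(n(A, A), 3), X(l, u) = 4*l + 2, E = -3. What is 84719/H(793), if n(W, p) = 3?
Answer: -84719/33306 ≈ -2.5437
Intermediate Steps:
X(l, u) = 2 + 4*l
H(A) = -42*A (H(A) = (-3*A)*(2 + 4*3) = (-3*A)*(2 + 12) = -3*A*14 = -42*A)
84719/H(793) = 84719/((-42*793)) = 84719/(-33306) = 84719*(-1/33306) = -84719/33306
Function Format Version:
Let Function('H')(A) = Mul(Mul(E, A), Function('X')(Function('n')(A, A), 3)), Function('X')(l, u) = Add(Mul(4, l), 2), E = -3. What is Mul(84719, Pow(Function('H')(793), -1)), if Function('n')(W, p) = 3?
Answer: Rational(-84719, 33306) ≈ -2.5437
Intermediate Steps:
Function('X')(l, u) = Add(2, Mul(4, l))
Function('H')(A) = Mul(-42, A) (Function('H')(A) = Mul(Mul(-3, A), Add(2, Mul(4, 3))) = Mul(Mul(-3, A), Add(2, 12)) = Mul(Mul(-3, A), 14) = Mul(-42, A))
Mul(84719, Pow(Function('H')(793), -1)) = Mul(84719, Pow(Mul(-42, 793), -1)) = Mul(84719, Pow(-33306, -1)) = Mul(84719, Rational(-1, 33306)) = Rational(-84719, 33306)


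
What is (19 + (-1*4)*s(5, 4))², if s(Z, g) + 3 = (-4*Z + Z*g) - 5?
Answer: 2601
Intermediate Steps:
s(Z, g) = -8 - 4*Z + Z*g (s(Z, g) = -3 + ((-4*Z + Z*g) - 5) = -3 + (-5 - 4*Z + Z*g) = -8 - 4*Z + Z*g)
(19 + (-1*4)*s(5, 4))² = (19 + (-1*4)*(-8 - 4*5 + 5*4))² = (19 - 4*(-8 - 20 + 20))² = (19 - 4*(-8))² = (19 + 32)² = 51² = 2601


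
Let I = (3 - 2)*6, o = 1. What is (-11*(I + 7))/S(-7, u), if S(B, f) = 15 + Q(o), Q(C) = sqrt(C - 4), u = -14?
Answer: -715/76 + 143*I*sqrt(3)/228 ≈ -9.4079 + 1.0863*I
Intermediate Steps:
I = 6 (I = 1*6 = 6)
Q(C) = sqrt(-4 + C)
S(B, f) = 15 + I*sqrt(3) (S(B, f) = 15 + sqrt(-4 + 1) = 15 + sqrt(-3) = 15 + I*sqrt(3))
(-11*(I + 7))/S(-7, u) = (-11*(6 + 7))/(15 + I*sqrt(3)) = (-11*13)/(15 + I*sqrt(3)) = -143/(15 + I*sqrt(3))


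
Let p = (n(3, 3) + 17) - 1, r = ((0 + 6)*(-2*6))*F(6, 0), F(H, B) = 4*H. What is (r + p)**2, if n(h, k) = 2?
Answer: 2924100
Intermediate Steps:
r = -1728 (r = ((0 + 6)*(-2*6))*(4*6) = (6*(-12))*24 = -72*24 = -1728)
p = 18 (p = (2 + 17) - 1 = 19 - 1 = 18)
(r + p)**2 = (-1728 + 18)**2 = (-1710)**2 = 2924100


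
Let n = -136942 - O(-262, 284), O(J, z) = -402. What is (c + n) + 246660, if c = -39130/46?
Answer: 2513195/23 ≈ 1.0927e+5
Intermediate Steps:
c = -19565/23 (c = -39130/46 = -65*301/23 = -19565/23 ≈ -850.65)
n = -136540 (n = -136942 - 1*(-402) = -136942 + 402 = -136540)
(c + n) + 246660 = (-19565/23 - 136540) + 246660 = -3159985/23 + 246660 = 2513195/23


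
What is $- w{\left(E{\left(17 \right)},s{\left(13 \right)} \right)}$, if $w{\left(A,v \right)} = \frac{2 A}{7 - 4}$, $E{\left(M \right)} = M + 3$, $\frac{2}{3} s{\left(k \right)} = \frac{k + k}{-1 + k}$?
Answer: $- \frac{40}{3} \approx -13.333$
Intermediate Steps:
$s{\left(k \right)} = \frac{3 k}{-1 + k}$ ($s{\left(k \right)} = \frac{3 \frac{k + k}{-1 + k}}{2} = \frac{3 \frac{2 k}{-1 + k}}{2} = \frac{3 k}{-1 + k}$)
$E{\left(M \right)} = 3 + M$
$w{\left(A,v \right)} = \frac{2 A}{3}$
$- w{\left(E{\left(17 \right)},s{\left(13 \right)} \right)} = - \frac{2 \left(3 + 17\right)}{3} = - \frac{2 \cdot 20}{3} = \left(-1\right) \frac{40}{3} = - \frac{40}{3}$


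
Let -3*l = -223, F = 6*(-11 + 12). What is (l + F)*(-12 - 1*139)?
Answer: -36391/3 ≈ -12130.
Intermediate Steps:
F = 6 (F = 6*1 = 6)
l = 223/3 (l = -⅓*(-223) = 223/3 ≈ 74.333)
(l + F)*(-12 - 1*139) = (223/3 + 6)*(-12 - 1*139) = 241*(-12 - 139)/3 = (241/3)*(-151) = -36391/3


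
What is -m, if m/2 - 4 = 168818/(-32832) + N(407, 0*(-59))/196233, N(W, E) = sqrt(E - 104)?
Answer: 18745/8208 - 4*I*sqrt(26)/196233 ≈ 2.2837 - 0.00010394*I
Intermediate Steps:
N(W, E) = sqrt(-104 + E)
m = -18745/8208 + 4*I*sqrt(26)/196233 (m = 8 + 2*(168818/(-32832) + sqrt(-104 + 0*(-59))/196233) = 8 + 2*(168818*(-1/32832) + sqrt(-104 + 0)*(1/196233)) = 8 + 2*(-84409/16416 + sqrt(-104)*(1/196233)) = 8 + 2*(-84409/16416 + (2*I*sqrt(26))*(1/196233)) = 8 + 2*(-84409/16416 + 2*I*sqrt(26)/196233) = 8 + (-84409/8208 + 4*I*sqrt(26)/196233) = -18745/8208 + 4*I*sqrt(26)/196233 ≈ -2.2837 + 0.00010394*I)
-m = -(-18745/8208 + 4*I*sqrt(26)/196233) = 18745/8208 - 4*I*sqrt(26)/196233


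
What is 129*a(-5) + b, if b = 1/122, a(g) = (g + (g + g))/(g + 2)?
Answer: 78691/122 ≈ 645.01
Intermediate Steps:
a(g) = 3*g/(2 + g) (a(g) = (g + 2*g)/(2 + g) = (3*g)/(2 + g) = 3*g/(2 + g))
b = 1/122 ≈ 0.0081967
129*a(-5) + b = 129*(3*(-5)/(2 - 5)) + 1/122 = 129*(3*(-5)/(-3)) + 1/122 = 129*(3*(-5)*(-1/3)) + 1/122 = 129*5 + 1/122 = 645 + 1/122 = 78691/122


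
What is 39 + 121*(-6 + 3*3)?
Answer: 402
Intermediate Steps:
39 + 121*(-6 + 3*3) = 39 + 121*(-6 + 9) = 39 + 121*3 = 39 + 363 = 402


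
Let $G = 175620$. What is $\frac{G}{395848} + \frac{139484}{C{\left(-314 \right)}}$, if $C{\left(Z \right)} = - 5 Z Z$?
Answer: $\frac{1960167823}{12196571690} \approx 0.16071$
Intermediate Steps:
$C{\left(Z \right)} = - 5 Z^{2}$
$\frac{G}{395848} + \frac{139484}{C{\left(-314 \right)}} = \frac{175620}{395848} + \frac{139484}{\left(-5\right) \left(-314\right)^{2}} = 175620 \cdot \frac{1}{395848} + \frac{139484}{\left(-5\right) 98596} = \frac{43905}{98962} + \frac{139484}{-492980} = \frac{43905}{98962} + 139484 \left(- \frac{1}{492980}\right) = \frac{43905}{98962} - \frac{34871}{123245} = \frac{1960167823}{12196571690}$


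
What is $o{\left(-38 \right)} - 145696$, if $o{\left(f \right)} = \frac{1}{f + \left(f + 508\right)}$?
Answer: $- \frac{62940671}{432} \approx -1.457 \cdot 10^{5}$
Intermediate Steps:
$o{\left(f \right)} = \frac{1}{508 + 2 f}$ ($o{\left(f \right)} = \frac{1}{f + \left(508 + f\right)} = \frac{1}{508 + 2 f}$)
$o{\left(-38 \right)} - 145696 = \frac{1}{2 \left(254 - 38\right)} - 145696 = \frac{1}{2 \cdot 216} - 145696 = \frac{1}{2} \cdot \frac{1}{216} - 145696 = \frac{1}{432} - 145696 = - \frac{62940671}{432}$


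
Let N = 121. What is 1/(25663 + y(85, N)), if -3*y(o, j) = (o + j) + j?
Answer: 1/25554 ≈ 3.9133e-5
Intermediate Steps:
y(o, j) = -2*j/3 - o/3 (y(o, j) = -((o + j) + j)/3 = -((j + o) + j)/3 = -(o + 2*j)/3 = -2*j/3 - o/3)
1/(25663 + y(85, N)) = 1/(25663 + (-⅔*121 - ⅓*85)) = 1/(25663 + (-242/3 - 85/3)) = 1/(25663 - 109) = 1/25554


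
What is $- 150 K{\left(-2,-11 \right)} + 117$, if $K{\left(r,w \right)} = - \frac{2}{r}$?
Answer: $-33$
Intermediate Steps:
$- 150 K{\left(-2,-11 \right)} + 117 = - 150 \left(- \frac{2}{-2}\right) + 117 = - 150 \left(\left(-2\right) \left(- \frac{1}{2}\right)\right) + 117 = \left(-150\right) 1 + 117 = -150 + 117 = -33$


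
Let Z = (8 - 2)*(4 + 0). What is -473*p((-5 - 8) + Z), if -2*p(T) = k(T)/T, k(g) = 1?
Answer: 43/2 ≈ 21.500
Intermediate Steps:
Z = 24 (Z = 6*4 = 24)
p(T) = -1/(2*T)
-473*p((-5 - 8) + Z) = -(-473)/(2*((-5 - 8) + 24)) = -(-473)/(2*(-13 + 24)) = -(-473)/(2*11) = -473*(-1/22) = 43/2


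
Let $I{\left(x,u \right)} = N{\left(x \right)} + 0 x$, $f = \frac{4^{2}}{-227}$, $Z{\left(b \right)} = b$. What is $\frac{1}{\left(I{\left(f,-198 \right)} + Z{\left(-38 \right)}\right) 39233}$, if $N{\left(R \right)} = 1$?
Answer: $- \frac{1}{1451621} \approx -6.8888 \cdot 10^{-7}$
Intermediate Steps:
$f = - \frac{16}{227}$ ($f = 16 \left(- \frac{1}{227}\right) = - \frac{16}{227} \approx -0.070485$)
$I{\left(x,u \right)} = 1$ ($I{\left(x,u \right)} = 1 + 0 x = 1 + 0 = 1$)
$\frac{1}{\left(I{\left(f,-198 \right)} + Z{\left(-38 \right)}\right) 39233} = \frac{1}{\left(1 - 38\right) 39233} = \frac{1}{-37} \cdot \frac{1}{39233} = \left(- \frac{1}{37}\right) \frac{1}{39233} = - \frac{1}{1451621}$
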